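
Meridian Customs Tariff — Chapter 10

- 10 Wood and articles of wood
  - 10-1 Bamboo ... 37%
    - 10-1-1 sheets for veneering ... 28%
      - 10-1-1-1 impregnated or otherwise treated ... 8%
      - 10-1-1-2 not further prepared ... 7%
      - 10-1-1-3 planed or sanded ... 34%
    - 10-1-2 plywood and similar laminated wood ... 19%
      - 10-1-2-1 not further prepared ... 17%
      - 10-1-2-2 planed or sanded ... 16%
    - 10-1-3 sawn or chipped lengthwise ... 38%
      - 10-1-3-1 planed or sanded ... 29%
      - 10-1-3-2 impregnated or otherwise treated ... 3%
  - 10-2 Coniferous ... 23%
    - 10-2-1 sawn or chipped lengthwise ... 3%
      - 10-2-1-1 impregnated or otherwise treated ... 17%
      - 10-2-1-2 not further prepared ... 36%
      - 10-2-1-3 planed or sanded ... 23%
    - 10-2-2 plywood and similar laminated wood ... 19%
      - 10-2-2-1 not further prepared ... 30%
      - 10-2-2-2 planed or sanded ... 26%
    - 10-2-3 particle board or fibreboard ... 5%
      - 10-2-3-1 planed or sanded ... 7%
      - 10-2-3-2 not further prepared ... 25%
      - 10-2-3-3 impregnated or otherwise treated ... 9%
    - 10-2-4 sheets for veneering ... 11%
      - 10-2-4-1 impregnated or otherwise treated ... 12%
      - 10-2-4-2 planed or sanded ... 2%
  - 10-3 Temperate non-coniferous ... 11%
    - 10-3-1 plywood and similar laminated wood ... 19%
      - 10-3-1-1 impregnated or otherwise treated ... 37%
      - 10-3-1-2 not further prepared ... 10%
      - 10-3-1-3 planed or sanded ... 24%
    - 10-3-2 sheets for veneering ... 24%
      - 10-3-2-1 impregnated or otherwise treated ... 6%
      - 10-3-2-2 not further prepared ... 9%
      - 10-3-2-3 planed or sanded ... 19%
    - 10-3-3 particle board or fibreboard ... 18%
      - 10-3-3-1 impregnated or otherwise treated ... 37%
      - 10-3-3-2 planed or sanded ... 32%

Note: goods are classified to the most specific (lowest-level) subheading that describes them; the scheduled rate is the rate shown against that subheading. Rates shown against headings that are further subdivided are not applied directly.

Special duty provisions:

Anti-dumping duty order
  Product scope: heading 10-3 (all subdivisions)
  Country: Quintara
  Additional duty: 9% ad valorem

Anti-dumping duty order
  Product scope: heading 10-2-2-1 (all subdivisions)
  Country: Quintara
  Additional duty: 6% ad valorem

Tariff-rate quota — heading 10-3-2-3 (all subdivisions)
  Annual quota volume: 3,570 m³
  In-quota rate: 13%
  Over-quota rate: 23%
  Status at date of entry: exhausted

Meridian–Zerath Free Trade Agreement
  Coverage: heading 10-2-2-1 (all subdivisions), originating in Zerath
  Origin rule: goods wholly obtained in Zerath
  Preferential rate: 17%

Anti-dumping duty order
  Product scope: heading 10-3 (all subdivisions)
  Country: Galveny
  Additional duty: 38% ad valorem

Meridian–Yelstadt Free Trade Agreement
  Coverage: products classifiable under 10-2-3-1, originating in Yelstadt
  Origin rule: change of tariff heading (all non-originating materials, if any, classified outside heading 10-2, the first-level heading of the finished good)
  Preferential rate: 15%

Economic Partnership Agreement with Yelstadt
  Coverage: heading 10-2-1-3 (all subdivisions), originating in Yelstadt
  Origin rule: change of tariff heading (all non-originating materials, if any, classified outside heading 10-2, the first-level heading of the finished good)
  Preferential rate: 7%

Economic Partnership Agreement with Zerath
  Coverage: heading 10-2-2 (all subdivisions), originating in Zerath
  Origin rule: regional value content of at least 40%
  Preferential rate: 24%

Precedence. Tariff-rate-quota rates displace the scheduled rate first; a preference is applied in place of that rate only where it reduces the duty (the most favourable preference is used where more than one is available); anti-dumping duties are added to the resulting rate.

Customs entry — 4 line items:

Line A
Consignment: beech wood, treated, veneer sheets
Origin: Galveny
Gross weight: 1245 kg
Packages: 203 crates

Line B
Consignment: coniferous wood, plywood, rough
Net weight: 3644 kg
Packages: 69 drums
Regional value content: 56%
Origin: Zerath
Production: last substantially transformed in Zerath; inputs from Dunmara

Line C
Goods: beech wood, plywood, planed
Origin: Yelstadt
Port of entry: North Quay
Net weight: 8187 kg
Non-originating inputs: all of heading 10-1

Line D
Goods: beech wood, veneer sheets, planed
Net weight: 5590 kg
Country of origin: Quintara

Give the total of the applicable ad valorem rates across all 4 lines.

124%

Line A: beech → 10-3; veneer sheets → 10-3-2; treated → 10-3-2-1. Scheduled 6%. anti-dumping (Galveny, 10-3): +38%; total 6% + 38% = 44%. → 44%.
Line B: coniferous → 10-2; plywood → 10-2-2; rough → 10-2-2-1. Scheduled 30%. Zerath agreement on 10-2-2-1: not wholly obtained; Zerath agreement on 10-2-2: RVC ≥ 40% → 24% available; preferential 24%. → 24%.
Line C: beech → 10-3; plywood → 10-3-1; planed → 10-3-1-3. Scheduled 24%. Yelstadt agreement on 10-2-3-1: 10-3-1-3 not covered; Yelstadt agreement on 10-2-1-3: 10-3-1-3 not covered. → 24%.
Line D: beech → 10-3; veneer sheets → 10-3-2; planed → 10-3-2-3. Scheduled 19%. quota on 10-3-2-3 exhausted → over-quota 23%; anti-dumping (Quintara, 10-3): +9%; total 23% + 9% = 32%. → 32%.
Sum: 44% + 24% + 24% + 32% = 124%.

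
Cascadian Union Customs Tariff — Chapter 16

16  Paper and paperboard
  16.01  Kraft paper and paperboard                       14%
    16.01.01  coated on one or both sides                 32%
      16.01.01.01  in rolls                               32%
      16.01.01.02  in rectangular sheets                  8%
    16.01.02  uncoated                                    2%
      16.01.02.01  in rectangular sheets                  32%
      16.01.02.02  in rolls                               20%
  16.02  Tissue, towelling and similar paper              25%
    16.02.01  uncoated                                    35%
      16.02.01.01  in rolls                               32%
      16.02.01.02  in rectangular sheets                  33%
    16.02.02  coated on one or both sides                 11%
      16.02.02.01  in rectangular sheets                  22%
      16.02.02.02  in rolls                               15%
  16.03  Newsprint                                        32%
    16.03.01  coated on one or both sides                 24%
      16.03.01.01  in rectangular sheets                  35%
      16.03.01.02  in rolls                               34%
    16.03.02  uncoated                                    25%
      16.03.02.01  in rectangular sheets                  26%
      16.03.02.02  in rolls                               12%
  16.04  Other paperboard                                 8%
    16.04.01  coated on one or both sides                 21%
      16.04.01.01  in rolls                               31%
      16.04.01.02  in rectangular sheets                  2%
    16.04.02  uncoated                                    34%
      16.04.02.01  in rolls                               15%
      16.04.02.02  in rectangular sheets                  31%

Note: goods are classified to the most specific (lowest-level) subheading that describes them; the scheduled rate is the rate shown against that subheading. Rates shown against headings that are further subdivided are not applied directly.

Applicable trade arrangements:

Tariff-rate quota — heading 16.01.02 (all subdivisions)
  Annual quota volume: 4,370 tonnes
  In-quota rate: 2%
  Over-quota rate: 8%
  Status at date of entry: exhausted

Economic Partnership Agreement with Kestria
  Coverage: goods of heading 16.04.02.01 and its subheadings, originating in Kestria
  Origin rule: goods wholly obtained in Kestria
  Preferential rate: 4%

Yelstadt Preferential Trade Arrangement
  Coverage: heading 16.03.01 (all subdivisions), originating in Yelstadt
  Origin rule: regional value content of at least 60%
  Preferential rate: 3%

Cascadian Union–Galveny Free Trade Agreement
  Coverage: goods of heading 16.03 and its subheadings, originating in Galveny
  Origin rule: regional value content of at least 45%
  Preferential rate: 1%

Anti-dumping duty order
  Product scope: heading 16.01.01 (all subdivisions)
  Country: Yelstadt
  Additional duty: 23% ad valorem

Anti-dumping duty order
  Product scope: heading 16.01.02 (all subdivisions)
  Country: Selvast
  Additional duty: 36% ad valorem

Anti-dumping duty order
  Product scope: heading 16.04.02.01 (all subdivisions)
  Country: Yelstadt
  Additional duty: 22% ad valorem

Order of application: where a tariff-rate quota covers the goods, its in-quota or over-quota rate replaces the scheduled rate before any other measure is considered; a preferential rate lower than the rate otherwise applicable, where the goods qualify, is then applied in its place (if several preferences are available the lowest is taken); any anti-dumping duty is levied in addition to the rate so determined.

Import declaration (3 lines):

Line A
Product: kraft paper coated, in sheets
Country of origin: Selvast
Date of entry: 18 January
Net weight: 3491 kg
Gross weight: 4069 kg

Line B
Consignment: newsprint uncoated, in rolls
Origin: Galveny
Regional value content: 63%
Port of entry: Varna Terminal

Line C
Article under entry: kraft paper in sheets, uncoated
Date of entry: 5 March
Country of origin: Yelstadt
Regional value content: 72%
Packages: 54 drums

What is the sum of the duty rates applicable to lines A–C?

Line A: kraft paper → 16.01; coated → 16.01.01; in sheets → 16.01.01.02. Scheduled 8%. No special measure applies. → 8%.
Line B: newsprint → 16.03; uncoated → 16.03.02; in rolls → 16.03.02.02. Scheduled 12%. Galveny agreement on 16.03: RVC ≥ 45% → 1% available; preferential 1%. → 1%.
Line C: kraft paper → 16.01; uncoated → 16.01.02; in sheets → 16.01.02.01. Scheduled 32%. quota on 16.01.02 exhausted → over-quota 8%; Yelstadt agreement on 16.03.01: 16.01.02.01 not covered. → 8%.
Sum: 8% + 1% + 8% = 17%.

17%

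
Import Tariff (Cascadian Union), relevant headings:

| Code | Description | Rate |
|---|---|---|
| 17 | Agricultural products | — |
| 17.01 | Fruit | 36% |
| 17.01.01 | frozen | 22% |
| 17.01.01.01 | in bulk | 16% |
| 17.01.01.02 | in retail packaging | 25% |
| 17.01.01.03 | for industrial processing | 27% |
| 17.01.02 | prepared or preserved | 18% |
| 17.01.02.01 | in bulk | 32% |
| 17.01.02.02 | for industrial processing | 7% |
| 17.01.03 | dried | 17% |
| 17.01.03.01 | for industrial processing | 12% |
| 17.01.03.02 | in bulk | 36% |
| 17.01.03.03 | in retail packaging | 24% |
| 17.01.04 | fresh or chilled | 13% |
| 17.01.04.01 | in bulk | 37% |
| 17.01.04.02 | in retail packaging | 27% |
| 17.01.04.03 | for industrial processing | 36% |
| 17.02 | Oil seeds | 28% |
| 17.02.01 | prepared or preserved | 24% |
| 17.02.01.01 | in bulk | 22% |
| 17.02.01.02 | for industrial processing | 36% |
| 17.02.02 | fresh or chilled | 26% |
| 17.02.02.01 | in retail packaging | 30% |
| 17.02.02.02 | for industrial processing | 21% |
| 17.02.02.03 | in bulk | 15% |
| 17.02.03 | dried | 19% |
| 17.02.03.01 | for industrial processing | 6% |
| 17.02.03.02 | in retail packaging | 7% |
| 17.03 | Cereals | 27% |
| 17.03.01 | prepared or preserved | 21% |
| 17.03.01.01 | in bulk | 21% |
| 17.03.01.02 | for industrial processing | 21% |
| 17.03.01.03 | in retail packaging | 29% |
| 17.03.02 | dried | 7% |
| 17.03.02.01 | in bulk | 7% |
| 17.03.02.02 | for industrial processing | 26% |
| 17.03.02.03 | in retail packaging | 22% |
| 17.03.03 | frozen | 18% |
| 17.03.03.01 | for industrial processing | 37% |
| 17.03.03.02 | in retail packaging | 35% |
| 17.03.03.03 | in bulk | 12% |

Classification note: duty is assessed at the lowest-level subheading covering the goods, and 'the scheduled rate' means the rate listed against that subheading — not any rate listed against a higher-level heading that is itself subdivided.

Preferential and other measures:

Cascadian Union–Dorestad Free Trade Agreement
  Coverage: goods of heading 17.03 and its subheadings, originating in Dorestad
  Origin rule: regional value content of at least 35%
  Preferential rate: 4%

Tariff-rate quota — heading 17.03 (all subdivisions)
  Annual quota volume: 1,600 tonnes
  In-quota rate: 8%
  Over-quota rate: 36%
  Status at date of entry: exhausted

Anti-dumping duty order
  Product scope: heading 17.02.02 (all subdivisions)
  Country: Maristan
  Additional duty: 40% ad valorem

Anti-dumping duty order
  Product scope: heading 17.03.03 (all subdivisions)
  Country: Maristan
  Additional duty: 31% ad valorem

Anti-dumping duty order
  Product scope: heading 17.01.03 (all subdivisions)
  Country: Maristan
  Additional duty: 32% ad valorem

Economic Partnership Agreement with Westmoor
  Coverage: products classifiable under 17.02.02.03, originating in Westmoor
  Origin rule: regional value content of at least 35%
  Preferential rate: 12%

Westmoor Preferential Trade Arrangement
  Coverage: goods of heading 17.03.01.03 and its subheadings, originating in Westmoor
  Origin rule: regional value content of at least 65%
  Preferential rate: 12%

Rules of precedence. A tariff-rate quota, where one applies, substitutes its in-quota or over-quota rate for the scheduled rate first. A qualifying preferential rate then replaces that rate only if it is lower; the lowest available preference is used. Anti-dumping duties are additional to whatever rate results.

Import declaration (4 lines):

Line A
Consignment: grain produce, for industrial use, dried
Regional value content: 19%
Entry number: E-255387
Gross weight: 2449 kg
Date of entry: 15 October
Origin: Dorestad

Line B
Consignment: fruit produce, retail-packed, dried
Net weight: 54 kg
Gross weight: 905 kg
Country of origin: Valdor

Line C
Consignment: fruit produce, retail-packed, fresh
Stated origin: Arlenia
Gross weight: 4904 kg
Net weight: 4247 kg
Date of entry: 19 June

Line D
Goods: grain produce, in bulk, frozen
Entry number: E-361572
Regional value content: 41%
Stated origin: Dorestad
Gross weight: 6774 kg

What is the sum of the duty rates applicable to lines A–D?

91%

Line A: grain → 17.03; dried → 17.03.02; for industrial use → 17.03.02.02. Scheduled 26%. quota on 17.03 exhausted → over-quota 36%; Dorestad agreement on 17.03: RVC < 35%. → 36%.
Line B: fruit → 17.01; dried → 17.01.03; retail-packed → 17.01.03.03. Scheduled 24%. No special measure applies. → 24%.
Line C: fruit → 17.01; fresh → 17.01.04; retail-packed → 17.01.04.02. Scheduled 27%. No special measure applies. → 27%.
Line D: grain → 17.03; frozen → 17.03.03; in bulk → 17.03.03.03. Scheduled 12%. quota on 17.03 exhausted → over-quota 36%; Dorestad agreement on 17.03: RVC ≥ 35% → 4% available; preferential 4%. → 4%.
Sum: 36% + 24% + 27% + 4% = 91%.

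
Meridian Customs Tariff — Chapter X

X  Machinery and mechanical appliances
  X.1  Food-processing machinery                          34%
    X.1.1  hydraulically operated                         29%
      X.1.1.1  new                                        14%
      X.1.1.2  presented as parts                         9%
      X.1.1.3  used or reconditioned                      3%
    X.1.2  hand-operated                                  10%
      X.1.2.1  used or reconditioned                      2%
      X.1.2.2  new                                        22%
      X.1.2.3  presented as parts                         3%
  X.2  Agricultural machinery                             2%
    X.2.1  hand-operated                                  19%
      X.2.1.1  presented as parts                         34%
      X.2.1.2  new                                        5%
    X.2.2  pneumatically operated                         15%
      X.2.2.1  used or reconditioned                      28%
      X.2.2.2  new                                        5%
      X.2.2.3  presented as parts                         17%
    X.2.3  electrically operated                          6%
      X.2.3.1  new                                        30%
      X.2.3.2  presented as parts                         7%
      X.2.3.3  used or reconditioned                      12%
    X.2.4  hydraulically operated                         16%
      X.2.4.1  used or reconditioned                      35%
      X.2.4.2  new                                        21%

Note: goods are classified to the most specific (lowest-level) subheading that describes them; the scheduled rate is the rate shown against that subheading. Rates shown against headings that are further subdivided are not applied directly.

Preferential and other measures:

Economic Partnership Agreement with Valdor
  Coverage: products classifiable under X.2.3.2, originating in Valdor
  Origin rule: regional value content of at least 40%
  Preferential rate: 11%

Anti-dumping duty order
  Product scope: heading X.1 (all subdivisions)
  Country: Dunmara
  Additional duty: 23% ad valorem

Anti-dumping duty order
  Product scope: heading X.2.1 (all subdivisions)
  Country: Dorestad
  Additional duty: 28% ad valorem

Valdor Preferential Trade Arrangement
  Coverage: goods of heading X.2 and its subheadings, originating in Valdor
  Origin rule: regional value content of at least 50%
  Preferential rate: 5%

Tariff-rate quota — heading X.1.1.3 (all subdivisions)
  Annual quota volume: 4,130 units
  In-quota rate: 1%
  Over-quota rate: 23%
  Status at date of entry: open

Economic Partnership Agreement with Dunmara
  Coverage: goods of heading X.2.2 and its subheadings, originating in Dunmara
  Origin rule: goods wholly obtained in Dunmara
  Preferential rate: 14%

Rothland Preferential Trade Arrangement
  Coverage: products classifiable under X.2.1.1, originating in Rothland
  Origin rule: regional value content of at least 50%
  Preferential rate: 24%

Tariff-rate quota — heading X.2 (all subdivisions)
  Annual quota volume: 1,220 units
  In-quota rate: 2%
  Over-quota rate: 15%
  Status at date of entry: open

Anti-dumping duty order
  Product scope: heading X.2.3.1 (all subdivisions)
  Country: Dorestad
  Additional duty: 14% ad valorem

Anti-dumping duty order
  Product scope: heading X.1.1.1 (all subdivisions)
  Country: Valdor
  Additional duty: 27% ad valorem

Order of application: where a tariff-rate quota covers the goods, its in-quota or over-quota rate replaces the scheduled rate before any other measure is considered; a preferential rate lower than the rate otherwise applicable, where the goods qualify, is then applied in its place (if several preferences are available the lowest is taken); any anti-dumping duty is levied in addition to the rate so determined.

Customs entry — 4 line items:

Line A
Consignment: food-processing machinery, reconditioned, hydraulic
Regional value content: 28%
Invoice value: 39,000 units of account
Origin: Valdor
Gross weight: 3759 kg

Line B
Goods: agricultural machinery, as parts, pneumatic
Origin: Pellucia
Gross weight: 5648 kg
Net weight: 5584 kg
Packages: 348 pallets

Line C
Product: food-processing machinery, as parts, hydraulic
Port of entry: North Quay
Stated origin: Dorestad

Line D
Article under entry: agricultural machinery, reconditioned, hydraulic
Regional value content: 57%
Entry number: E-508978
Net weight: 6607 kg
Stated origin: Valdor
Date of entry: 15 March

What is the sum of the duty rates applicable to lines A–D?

Line A: food-processing → X.1; hydraulic → X.1.1; reconditioned → X.1.1.3. Scheduled 3%. quota on X.1.1.3 open → in-quota 1%; Valdor agreement on X.2.3.2: X.1.1.3 not covered; Valdor agreement on X.2: X.1.1.3 not covered. → 1%.
Line B: agricultural → X.2; pneumatic → X.2.2; as parts → X.2.2.3. Scheduled 17%. quota on X.2 open → in-quota 2%. → 2%.
Line C: food-processing → X.1; hydraulic → X.1.1; as parts → X.1.1.2. Scheduled 9%. No special measure applies. → 9%.
Line D: agricultural → X.2; hydraulic → X.2.4; reconditioned → X.2.4.1. Scheduled 35%. quota on X.2 open → in-quota 2%; Valdor agreement on X.2.3.2: X.2.4.1 not covered; Valdor agreement on X.2: RVC ≥ 50% → 5% available; preference 5% not lower than 2% → no reduction. → 2%.
Sum: 1% + 2% + 9% + 2% = 14%.

14%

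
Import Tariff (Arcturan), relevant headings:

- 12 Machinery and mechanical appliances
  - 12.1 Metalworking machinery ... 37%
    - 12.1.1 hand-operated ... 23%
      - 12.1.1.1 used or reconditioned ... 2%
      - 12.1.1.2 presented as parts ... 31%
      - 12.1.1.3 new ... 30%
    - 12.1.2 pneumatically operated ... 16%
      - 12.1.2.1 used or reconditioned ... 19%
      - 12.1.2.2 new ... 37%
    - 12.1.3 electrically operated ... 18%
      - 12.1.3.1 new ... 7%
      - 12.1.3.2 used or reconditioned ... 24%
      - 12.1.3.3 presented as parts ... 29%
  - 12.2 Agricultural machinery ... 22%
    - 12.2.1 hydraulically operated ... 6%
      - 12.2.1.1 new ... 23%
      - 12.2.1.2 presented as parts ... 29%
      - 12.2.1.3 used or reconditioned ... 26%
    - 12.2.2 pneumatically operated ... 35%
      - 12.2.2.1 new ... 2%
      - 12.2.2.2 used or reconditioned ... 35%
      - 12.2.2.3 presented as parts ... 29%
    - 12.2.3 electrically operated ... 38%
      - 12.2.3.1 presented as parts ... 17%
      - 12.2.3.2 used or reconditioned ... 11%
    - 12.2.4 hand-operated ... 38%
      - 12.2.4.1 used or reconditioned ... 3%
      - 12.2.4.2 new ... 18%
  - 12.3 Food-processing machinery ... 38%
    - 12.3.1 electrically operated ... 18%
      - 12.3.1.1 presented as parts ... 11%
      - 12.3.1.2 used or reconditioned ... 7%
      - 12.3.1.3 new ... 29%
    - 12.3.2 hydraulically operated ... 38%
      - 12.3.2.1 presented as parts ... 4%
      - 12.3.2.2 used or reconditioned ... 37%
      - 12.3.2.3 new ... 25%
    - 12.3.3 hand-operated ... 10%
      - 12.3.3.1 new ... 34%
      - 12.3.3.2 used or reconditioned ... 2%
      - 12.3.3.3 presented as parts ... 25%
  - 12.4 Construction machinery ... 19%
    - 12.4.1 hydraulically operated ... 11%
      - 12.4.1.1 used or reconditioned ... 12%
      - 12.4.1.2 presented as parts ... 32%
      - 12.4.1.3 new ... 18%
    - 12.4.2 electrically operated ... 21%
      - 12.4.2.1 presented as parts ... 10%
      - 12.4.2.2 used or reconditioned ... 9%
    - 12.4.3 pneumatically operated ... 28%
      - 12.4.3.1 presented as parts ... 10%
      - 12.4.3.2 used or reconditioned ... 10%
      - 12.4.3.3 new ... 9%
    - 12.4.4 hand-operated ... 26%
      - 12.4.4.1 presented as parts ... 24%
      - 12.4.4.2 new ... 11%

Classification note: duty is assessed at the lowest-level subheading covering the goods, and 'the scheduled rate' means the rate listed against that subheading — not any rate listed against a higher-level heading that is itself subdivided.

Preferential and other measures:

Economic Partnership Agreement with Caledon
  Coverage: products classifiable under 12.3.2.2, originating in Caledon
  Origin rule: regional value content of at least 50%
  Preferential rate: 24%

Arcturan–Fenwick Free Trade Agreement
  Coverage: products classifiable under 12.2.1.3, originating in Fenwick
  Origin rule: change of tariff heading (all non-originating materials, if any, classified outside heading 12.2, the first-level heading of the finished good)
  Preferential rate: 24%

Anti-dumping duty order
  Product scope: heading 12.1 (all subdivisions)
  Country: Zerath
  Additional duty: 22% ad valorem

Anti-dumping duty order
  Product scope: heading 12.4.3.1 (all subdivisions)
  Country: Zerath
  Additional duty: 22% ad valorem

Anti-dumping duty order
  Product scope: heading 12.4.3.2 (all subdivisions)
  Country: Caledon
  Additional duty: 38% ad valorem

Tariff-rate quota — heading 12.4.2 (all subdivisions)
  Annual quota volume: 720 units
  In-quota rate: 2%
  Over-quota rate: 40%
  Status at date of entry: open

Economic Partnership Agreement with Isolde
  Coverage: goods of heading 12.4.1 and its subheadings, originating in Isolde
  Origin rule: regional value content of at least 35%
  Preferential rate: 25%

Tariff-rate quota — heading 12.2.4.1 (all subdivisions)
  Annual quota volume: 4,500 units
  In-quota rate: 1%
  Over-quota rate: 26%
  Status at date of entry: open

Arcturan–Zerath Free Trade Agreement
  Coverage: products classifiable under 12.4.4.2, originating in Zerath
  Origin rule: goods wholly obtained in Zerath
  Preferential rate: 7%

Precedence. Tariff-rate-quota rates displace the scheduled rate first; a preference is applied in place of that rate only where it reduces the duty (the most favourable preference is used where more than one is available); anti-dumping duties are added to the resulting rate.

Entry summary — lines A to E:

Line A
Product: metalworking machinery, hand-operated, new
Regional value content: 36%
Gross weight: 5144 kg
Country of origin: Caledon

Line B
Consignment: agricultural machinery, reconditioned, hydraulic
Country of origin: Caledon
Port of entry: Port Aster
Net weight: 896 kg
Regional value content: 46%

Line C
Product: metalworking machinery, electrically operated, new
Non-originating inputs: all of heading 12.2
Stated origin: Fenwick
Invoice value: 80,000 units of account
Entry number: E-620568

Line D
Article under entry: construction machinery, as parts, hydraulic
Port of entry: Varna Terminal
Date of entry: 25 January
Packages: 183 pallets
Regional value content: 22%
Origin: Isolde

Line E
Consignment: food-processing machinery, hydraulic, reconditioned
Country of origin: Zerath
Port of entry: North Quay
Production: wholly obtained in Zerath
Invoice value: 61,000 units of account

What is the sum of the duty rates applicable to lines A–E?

Line A: metalworking → 12.1; hand-operated → 12.1.1; new → 12.1.1.3. Scheduled 30%. Caledon agreement on 12.3.2.2: 12.1.1.3 not covered. → 30%.
Line B: agricultural → 12.2; hydraulic → 12.2.1; reconditioned → 12.2.1.3. Scheduled 26%. Caledon agreement on 12.3.2.2: 12.2.1.3 not covered. → 26%.
Line C: metalworking → 12.1; electrically operated → 12.1.3; new → 12.1.3.1. Scheduled 7%. Fenwick agreement on 12.2.1.3: 12.1.3.1 not covered. → 7%.
Line D: construction → 12.4; hydraulic → 12.4.1; as parts → 12.4.1.2. Scheduled 32%. Isolde agreement on 12.4.1: RVC < 35%. → 32%.
Line E: food-processing → 12.3; hydraulic → 12.3.2; reconditioned → 12.3.2.2. Scheduled 37%. Zerath agreement on 12.4.4.2: 12.3.2.2 not covered. → 37%.
Sum: 30% + 26% + 7% + 32% + 37% = 132%.

132%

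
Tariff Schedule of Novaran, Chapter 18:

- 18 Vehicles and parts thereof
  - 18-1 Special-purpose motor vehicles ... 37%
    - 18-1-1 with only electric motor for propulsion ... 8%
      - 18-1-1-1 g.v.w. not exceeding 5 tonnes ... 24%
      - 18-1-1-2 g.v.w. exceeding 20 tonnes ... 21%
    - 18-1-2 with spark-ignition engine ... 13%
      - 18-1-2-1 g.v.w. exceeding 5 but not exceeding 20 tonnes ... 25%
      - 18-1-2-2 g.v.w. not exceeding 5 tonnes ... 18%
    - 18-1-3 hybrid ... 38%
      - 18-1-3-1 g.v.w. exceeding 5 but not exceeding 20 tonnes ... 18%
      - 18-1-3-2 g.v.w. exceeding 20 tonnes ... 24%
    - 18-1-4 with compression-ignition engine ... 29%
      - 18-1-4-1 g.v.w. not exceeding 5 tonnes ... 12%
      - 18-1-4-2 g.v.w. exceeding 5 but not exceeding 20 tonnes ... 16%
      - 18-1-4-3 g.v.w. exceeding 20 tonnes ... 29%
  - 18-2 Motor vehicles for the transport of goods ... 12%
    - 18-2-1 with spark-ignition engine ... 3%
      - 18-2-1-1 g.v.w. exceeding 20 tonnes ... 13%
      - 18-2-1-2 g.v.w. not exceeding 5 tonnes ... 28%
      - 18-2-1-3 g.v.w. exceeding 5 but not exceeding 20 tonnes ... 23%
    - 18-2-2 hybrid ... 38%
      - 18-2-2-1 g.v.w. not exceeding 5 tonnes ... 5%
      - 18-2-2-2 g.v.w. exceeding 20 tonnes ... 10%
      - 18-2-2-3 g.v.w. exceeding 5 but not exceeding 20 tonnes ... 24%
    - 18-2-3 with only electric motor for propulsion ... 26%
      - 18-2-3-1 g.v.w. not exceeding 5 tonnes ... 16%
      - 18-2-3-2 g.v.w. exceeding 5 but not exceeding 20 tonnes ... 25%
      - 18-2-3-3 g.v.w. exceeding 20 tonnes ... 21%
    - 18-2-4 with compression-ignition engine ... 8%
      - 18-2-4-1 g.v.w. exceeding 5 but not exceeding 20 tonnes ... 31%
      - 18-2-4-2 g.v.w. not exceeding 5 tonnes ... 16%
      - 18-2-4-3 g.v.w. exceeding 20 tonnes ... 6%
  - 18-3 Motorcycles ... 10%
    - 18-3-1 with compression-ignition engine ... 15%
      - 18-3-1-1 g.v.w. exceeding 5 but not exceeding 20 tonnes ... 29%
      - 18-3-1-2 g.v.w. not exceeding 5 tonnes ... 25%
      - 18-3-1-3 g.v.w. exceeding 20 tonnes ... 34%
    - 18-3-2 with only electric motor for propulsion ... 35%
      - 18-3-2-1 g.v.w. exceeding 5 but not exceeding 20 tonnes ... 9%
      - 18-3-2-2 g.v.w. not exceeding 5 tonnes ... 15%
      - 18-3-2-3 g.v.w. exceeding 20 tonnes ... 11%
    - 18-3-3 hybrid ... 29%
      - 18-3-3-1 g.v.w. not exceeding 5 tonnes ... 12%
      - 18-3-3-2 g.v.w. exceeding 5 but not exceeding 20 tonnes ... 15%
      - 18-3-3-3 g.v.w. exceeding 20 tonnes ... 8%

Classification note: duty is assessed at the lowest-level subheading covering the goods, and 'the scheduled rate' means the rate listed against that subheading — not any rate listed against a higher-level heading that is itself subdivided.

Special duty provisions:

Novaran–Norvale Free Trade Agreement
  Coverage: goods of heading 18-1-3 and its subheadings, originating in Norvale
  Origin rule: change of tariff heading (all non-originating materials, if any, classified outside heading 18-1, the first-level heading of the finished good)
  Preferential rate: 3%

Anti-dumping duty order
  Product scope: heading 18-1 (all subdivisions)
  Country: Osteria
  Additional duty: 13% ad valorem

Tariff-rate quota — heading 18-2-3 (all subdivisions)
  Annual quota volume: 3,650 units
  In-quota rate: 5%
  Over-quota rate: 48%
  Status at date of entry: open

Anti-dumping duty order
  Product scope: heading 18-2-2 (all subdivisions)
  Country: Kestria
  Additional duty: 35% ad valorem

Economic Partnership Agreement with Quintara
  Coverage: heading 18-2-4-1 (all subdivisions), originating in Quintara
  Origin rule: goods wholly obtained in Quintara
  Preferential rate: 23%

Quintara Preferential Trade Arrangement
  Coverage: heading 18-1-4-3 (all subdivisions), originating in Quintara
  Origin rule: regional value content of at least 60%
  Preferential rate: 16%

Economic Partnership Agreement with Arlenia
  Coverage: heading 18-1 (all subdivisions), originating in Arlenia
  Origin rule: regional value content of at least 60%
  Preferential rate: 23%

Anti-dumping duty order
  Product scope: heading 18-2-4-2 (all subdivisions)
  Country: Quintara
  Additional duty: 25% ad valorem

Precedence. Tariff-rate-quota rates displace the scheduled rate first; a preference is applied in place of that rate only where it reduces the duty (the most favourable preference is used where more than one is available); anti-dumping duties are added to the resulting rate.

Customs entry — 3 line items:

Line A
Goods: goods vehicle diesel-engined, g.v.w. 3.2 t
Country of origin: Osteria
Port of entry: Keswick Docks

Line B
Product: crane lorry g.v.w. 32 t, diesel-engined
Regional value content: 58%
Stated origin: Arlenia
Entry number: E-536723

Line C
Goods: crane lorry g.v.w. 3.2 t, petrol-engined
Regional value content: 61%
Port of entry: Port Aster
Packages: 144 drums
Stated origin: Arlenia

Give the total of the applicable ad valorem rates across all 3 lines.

Line A: goods vehicle → 18-2; diesel-engined → 18-2-4; g.v.w. 3.2 t → 18-2-4-2. Scheduled 16%. No special measure applies. → 16%.
Line B: crane lorry → 18-1; diesel-engined → 18-1-4; g.v.w. 32 t → 18-1-4-3. Scheduled 29%. Arlenia agreement on 18-1: RVC < 60%. → 29%.
Line C: crane lorry → 18-1; petrol-engined → 18-1-2; g.v.w. 3.2 t → 18-1-2-2. Scheduled 18%. Arlenia agreement on 18-1: RVC ≥ 60% → 23% available; preference 23% not lower than 18% → no reduction. → 18%.
Sum: 16% + 29% + 18% = 63%.

63%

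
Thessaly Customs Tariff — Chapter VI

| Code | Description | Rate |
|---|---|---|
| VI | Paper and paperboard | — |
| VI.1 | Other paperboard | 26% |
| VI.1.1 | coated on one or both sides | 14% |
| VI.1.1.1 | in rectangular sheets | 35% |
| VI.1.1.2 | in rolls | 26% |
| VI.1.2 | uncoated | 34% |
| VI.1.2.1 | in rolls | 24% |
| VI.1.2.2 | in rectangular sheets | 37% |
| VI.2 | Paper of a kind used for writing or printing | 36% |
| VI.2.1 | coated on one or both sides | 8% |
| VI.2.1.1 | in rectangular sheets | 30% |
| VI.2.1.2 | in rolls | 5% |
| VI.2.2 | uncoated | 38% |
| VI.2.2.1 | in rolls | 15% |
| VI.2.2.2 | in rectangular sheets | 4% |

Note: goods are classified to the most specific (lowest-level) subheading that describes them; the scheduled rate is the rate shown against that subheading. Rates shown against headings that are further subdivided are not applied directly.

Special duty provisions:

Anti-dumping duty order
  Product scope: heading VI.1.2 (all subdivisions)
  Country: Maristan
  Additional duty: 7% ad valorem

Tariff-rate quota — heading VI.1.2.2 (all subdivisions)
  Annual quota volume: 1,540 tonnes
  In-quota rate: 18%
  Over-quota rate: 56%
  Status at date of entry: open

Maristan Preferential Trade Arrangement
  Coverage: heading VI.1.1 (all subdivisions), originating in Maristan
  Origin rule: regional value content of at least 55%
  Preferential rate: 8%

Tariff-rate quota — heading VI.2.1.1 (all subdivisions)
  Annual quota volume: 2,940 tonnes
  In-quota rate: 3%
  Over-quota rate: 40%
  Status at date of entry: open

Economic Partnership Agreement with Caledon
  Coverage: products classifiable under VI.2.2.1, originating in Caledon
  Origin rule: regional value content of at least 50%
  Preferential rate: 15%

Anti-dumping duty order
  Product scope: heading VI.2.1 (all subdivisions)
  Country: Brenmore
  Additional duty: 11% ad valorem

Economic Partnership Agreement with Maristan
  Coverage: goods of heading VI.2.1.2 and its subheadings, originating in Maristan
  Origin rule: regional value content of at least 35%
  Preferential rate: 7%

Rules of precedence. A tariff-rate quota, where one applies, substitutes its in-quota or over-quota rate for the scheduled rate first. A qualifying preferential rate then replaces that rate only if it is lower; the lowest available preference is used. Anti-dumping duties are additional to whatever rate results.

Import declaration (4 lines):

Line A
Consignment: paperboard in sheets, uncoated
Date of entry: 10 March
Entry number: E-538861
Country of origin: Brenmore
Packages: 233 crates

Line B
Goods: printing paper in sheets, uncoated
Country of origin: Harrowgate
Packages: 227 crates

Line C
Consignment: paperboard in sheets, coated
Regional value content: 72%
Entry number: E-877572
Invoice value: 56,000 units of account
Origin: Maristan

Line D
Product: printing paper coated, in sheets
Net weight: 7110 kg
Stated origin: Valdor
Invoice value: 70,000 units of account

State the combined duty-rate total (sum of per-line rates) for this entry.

33%

Line A: paperboard → VI.1; uncoated → VI.1.2; in sheets → VI.1.2.2. Scheduled 37%. quota on VI.1.2.2 open → in-quota 18%. → 18%.
Line B: printing paper → VI.2; uncoated → VI.2.2; in sheets → VI.2.2.2. Scheduled 4%. No special measure applies. → 4%.
Line C: paperboard → VI.1; coated → VI.1.1; in sheets → VI.1.1.1. Scheduled 35%. Maristan agreement on VI.1.1: RVC ≥ 55% → 8% available; Maristan agreement on VI.2.1.2: VI.1.1.1 not covered; preferential 8%. → 8%.
Line D: printing paper → VI.2; coated → VI.2.1; in sheets → VI.2.1.1. Scheduled 30%. quota on VI.2.1.1 open → in-quota 3%. → 3%.
Sum: 18% + 4% + 8% + 3% = 33%.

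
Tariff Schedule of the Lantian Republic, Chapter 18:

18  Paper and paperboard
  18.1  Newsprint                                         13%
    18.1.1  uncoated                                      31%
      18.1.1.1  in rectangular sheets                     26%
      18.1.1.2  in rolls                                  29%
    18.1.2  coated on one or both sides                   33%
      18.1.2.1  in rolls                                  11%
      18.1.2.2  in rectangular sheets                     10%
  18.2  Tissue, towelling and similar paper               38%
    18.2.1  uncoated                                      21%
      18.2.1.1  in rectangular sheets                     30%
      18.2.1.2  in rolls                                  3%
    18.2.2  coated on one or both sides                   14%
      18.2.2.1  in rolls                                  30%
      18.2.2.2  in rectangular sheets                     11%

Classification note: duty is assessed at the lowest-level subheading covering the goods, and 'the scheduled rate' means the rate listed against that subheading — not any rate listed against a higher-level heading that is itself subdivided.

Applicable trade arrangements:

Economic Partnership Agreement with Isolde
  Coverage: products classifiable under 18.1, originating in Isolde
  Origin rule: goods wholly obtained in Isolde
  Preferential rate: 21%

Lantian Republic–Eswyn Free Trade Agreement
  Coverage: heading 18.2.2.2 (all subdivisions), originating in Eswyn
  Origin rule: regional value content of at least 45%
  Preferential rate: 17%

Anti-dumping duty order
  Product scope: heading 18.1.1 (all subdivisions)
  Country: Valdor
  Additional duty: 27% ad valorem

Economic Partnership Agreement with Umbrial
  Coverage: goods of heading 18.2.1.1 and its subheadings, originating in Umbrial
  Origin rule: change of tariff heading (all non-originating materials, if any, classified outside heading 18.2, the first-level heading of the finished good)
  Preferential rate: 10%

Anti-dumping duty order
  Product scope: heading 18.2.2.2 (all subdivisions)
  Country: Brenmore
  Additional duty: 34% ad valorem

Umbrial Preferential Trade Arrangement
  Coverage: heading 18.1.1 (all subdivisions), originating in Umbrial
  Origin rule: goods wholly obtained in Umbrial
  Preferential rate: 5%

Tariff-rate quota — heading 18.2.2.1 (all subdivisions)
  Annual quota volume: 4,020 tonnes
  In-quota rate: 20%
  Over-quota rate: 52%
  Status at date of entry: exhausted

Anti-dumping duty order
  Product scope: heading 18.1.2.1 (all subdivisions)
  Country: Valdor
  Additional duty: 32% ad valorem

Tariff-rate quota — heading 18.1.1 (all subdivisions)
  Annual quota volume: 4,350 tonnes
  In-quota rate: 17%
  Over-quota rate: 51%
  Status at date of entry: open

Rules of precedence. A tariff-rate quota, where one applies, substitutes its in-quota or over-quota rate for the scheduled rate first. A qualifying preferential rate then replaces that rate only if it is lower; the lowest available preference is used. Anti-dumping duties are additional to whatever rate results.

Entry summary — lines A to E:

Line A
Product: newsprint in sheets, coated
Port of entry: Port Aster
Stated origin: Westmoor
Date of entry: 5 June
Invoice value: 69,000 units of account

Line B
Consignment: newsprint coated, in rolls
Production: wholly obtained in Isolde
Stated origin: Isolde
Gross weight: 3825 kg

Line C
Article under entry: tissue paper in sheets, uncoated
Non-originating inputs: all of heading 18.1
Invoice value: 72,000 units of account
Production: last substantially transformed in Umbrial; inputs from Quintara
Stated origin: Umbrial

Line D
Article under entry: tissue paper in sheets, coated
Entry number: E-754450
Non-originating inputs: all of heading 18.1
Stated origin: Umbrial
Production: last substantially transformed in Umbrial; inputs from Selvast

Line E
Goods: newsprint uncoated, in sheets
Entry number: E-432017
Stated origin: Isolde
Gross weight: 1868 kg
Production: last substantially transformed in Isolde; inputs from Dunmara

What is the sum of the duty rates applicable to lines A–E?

Line A: newsprint → 18.1; coated → 18.1.2; in sheets → 18.1.2.2. Scheduled 10%. No special measure applies. → 10%.
Line B: newsprint → 18.1; coated → 18.1.2; in rolls → 18.1.2.1. Scheduled 11%. Isolde agreement on 18.1: wholly obtained → 21% available; preference 21% not lower than 11% → no reduction. → 11%.
Line C: tissue paper → 18.2; uncoated → 18.2.1; in sheets → 18.2.1.1. Scheduled 30%. Umbrial agreement on 18.2.1.1: CTH met → 10% available; Umbrial agreement on 18.1.1: 18.2.1.1 not covered; preferential 10%. → 10%.
Line D: tissue paper → 18.2; coated → 18.2.2; in sheets → 18.2.2.2. Scheduled 11%. Umbrial agreement on 18.2.1.1: 18.2.2.2 not covered; Umbrial agreement on 18.1.1: 18.2.2.2 not covered. → 11%.
Line E: newsprint → 18.1; uncoated → 18.1.1; in sheets → 18.1.1.1. Scheduled 26%. quota on 18.1.1 open → in-quota 17%; Isolde agreement on 18.1: not wholly obtained. → 17%.
Sum: 10% + 11% + 10% + 11% + 17% = 59%.

59%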